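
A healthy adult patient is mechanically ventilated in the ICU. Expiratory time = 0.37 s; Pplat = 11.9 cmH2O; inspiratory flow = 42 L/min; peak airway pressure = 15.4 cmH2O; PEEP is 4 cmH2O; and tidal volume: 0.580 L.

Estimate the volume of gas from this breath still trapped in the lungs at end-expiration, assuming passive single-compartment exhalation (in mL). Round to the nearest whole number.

212

Flow: 42 L/min ÷ 60 = 0.7 L/s.
R = (PIP − Pplat)/V̇ = (15.4 − 11.9) / 0.7 = 3.5/0.7 = 5.0 cmH2O·s/L.
C = Vt/(Pplat − PEEP) = 580.0 / (11.9 − 4) = 580.0/7.9 = 73.418 mL/cmH2O.
τ = R × C = 5.0 × 0.07342 L/cmH2O = 0.3671 s.
Fraction remaining = e^(−Te/τ) = e^(−0.37/0.3671) = 0.365.
Trapped volume = 580.0 × 0.365 = 211.7 mL.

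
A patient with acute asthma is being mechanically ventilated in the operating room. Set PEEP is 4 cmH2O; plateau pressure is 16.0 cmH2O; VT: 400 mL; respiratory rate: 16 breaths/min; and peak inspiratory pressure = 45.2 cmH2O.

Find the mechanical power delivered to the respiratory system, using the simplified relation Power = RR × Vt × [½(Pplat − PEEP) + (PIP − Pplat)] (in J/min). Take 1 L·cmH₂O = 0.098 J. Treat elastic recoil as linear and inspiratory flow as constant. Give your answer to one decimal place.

Per-breath work = Vt × [½(Pplat−PEEP) + (PIP−Pplat)] = 0.400 × [0.5×12.0 + 29.2] = 0.400 × 35.2 = 14.08 L·cmH2O.
Power = 16 × 14.08 = 225.28 L·cmH2O/min.
× 0.098 J/(L·cmH2O) → 22.077 J/min.

22.1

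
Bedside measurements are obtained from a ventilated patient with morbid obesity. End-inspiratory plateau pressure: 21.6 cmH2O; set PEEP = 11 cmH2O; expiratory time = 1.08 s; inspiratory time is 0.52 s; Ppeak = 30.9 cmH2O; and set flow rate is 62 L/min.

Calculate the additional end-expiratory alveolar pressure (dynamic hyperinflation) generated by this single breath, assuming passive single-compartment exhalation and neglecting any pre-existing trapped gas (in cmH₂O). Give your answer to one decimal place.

1.0

Flow: 62 L/min ÷ 60 = 1.0333 L/s.
Vt = flow × Ti = 1.0333 L/s × 0.52 s × 1000 mL/L = 537.32 mL.
R = (PIP − Pplat)/V̇ = (30.9 − 21.6) / 1.0333 = 9.3/1.0333 = 9.0 cmH2O·s/L.
C = Vt/(Pplat − PEEP) = 537.32 / (21.6 − 11) = 537.32/10.6 = 50.691 mL/cmH2O.
τ = R × C = 9.0 × 0.05069 L/cmH2O = 0.4562 s.
Fraction remaining = e^(−Te/τ) = e^(−1.08/0.4562) = 0.09373; trapped volume = 537.32 × 0.09373 = 50.363 mL.
Additional alveolar pressure from trapping ≈ V_trapped / C = 50.363 / 50.691 = 0.9935 cmH2O.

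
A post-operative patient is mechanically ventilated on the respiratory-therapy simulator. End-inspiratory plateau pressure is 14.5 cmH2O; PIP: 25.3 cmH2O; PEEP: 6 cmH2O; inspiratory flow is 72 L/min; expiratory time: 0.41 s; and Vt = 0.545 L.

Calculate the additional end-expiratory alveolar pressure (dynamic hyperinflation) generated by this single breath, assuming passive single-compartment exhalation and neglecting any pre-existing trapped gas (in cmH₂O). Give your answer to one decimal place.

4.2

Flow: 72 L/min ÷ 60 = 1.2 L/s.
R = (PIP − Pplat)/V̇ = (25.3 − 14.5) / 1.2 = 10.8/1.2 = 9.0 cmH2O·s/L.
C = Vt/(Pplat − PEEP) = 545.0 / (14.5 − 6) = 545.0/8.5 = 64.118 mL/cmH2O.
τ = R × C = 9.0 × 0.06412 L/cmH2O = 0.5771 s.
Fraction remaining = e^(−Te/τ) = e^(−0.41/0.5771) = 0.4914; trapped volume = 545.0 × 0.4914 = 267.81 mL.
Additional alveolar pressure from trapping ≈ V_trapped / C = 267.81 / 64.118 = 4.177 cmH2O.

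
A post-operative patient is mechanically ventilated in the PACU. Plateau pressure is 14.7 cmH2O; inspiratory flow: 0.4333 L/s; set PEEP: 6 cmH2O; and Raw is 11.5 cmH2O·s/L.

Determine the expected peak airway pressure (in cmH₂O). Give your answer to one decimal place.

19.7

PIP = Pplat + Raw × flow = 14.7 + 11.5 × 0.4333 = 14.7 + 4.983 = 19.683 cmH2O.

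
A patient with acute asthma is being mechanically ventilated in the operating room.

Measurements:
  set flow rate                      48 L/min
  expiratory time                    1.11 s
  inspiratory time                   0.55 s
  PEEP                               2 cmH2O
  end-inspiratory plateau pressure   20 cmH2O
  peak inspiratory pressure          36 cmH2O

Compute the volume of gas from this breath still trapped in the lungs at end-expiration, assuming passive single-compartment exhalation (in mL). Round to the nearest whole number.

45

Flow: 48 L/min ÷ 60 = 0.8 L/s.
Vt = flow × Ti = 0.8 L/s × 0.55 s × 1000 mL/L = 440.0 mL.
R = (PIP − Pplat)/V̇ = (36 − 20) / 0.8 = 16.0/0.8 = 20.0 cmH2O·s/L.
C = Vt/(Pplat − PEEP) = 440.0 / (20 − 2) = 440.0/18.0 = 24.444 mL/cmH2O.
τ = R × C = 20.0 × 0.02444 L/cmH2O = 0.4888 s.
Fraction remaining = e^(−Te/τ) = e^(−1.11/0.4888) = 0.1032.
Trapped volume = 440.0 × 0.1032 = 45.408 mL.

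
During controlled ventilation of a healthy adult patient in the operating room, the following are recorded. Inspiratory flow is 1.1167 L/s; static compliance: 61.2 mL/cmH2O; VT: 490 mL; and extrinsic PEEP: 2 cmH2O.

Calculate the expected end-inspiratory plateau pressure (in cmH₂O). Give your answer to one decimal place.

10.0

Pplat = PEEP + Vt / Cstat = 2 + 490 / 61.2 = 2 + 8.007 = 10.007 cmH2O.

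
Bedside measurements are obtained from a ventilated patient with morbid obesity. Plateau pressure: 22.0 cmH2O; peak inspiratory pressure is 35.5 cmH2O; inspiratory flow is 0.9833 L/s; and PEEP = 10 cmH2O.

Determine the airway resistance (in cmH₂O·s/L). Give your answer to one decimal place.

13.7

Raw = (PIP − Pplat) / flow = (35.5 − 22.0) / 0.9833 = 13.5 / 0.9833 = 13.729 cmH2O·s/L.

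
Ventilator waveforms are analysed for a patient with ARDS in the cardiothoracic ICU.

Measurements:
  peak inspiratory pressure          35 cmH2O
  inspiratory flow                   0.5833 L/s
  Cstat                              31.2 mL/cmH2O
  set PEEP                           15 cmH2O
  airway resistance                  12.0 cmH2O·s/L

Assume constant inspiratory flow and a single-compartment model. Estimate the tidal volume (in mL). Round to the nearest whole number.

Equation of motion (constant flow): PIP = Vt/C + R·V̇ + PEEP.
Vt/C = PIP − R·V̇ − PEEP = 35 − 7.0 − 15 = 13.0 cmH2O.
Vt = C × 13.0 = 31.2 × 13.0 = 405.6 mL.

406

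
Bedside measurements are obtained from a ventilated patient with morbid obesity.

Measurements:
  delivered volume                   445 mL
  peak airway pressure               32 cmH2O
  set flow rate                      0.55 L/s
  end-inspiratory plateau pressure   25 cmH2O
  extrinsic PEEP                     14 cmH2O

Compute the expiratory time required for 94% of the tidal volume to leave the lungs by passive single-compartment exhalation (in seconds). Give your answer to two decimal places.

1.45

R = (PIP − Pplat)/V̇ = (32 − 25) / 0.55 = 7.0/0.55 = 12.727 cmH2O·s/L.
C = Vt/(Pplat − PEEP) = 445.0 / (25 − 14) = 445.0/11.0 = 40.455 mL/cmH2O.
τ = R × C = 12.727 × 0.04046 L/cmH2O = 0.5149 s.
t = −τ·ln(1 − 0.94) = −0.5149·ln(0.06) = 1.449 s.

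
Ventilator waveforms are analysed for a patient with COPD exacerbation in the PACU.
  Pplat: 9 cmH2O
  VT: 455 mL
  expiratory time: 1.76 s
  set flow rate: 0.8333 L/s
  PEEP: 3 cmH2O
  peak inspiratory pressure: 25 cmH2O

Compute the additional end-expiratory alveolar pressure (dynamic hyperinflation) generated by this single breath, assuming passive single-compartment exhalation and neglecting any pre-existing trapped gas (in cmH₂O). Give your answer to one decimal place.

1.8

R = (PIP − Pplat)/V̇ = (25 − 9) / 0.8333 = 16.0/0.8333 = 19.201 cmH2O·s/L.
C = Vt/(Pplat − PEEP) = 455.0 / (9 − 3) = 455.0/6.0 = 75.833 mL/cmH2O.
τ = R × C = 19.201 × 0.07583 L/cmH2O = 1.456 s.
Fraction remaining = e^(−Te/τ) = e^(−1.76/1.456) = 0.2986; trapped volume = 455.0 × 0.2986 = 135.86 mL.
Additional alveolar pressure from trapping ≈ V_trapped / C = 135.86 / 75.833 = 1.792 cmH2O.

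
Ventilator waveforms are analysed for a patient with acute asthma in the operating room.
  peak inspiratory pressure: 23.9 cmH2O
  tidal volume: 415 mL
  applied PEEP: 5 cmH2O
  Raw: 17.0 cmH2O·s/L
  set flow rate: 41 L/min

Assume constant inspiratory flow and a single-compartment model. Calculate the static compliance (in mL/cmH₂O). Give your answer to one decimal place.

57.0

Flow: 41 L/min ÷ 60 = 0.6833 L/s.
Equation of motion (constant flow): PIP = Vt/C + R·V̇ + PEEP.
Vt/C = PIP − R·V̇ − PEEP = 23.9 − 17.0×0.6833 − 5 = 23.9 − 11.616 − 5 = 7.284 cmH2O.
C = Vt / 7.284 = 415 / 7.284 = 56.974 mL/cmH2O.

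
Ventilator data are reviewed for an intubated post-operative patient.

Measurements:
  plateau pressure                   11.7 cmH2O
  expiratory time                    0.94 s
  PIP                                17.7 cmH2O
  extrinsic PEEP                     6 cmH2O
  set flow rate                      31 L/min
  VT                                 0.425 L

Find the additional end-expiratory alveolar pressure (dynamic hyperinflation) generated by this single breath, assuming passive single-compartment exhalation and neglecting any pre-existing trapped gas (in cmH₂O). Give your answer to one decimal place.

1.9

Flow: 31 L/min ÷ 60 = 0.5167 L/s.
R = (PIP − Pplat)/V̇ = (17.7 − 11.7) / 0.5167 = 6.0/0.5167 = 11.612 cmH2O·s/L.
C = Vt/(Pplat − PEEP) = 425.0 / (11.7 − 6) = 425.0/5.7 = 74.561 mL/cmH2O.
τ = R × C = 11.612 × 0.07456 L/cmH2O = 0.8658 s.
Fraction remaining = e^(−Te/τ) = e^(−0.94/0.8658) = 0.3377; trapped volume = 425.0 × 0.3377 = 143.52 mL.
Additional alveolar pressure from trapping ≈ V_trapped / C = 143.52 / 74.561 = 1.925 cmH2O.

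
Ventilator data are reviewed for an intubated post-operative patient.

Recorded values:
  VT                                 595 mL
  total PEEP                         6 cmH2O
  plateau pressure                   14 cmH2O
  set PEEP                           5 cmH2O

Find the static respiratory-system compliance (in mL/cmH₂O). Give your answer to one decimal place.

End-expiratory occlusion gives total PEEP = 6 cmH2O (intrinsic PEEP = 6 − 5 = 1). Use total PEEP for the elastic gradient.
Cstat = Vt / (Pplat − PEEPtotal) = 595 / (14 − 6) = 595 / 8.0 = 74.375 mL/cmH2O.

74.4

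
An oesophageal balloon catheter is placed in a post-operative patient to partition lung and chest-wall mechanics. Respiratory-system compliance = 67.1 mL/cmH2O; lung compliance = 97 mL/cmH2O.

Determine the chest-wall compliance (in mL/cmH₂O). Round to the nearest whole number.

1/Ccw = 1/Crs − 1/CL.
1/Ccw = 1/67.1 − 1/97 = 0.004594.
Ccw = 217.68 mL/cmH2O.

218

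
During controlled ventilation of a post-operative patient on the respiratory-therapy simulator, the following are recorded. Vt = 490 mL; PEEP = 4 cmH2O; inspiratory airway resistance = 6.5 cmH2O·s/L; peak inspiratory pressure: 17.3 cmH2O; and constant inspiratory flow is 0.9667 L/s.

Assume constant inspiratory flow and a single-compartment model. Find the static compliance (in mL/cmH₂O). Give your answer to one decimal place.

Equation of motion (constant flow): PIP = Vt/C + R·V̇ + PEEP.
Vt/C = PIP − R·V̇ − PEEP = 17.3 − 6.5×0.9667 − 4 = 17.3 − 6.284 − 4 = 7.016 cmH2O.
C = Vt / 7.016 = 490 / 7.016 = 69.84 mL/cmH2O.

69.8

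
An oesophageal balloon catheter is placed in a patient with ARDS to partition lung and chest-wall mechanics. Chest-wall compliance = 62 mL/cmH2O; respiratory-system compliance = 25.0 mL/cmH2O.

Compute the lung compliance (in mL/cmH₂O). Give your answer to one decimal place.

1/CL = 1/Crs − 1/Ccw.
1/CL = 1/25.0 − 1/62 = 0.02387.
CL = 41.894 mL/cmH2O.

41.9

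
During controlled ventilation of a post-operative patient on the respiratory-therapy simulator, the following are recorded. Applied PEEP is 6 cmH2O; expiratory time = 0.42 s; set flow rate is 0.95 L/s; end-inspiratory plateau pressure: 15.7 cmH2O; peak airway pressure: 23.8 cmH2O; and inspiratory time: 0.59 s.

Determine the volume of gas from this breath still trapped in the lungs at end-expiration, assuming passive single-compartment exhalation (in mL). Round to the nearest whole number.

239

Vt = flow × Ti = 0.95 L/s × 0.59 s × 1000 mL/L = 560.5 mL.
R = (PIP − Pplat)/V̇ = (23.8 − 15.7) / 0.95 = 8.1/0.95 = 8.526 cmH2O·s/L.
C = Vt/(Pplat − PEEP) = 560.5 / (15.7 − 6) = 560.5/9.7 = 57.784 mL/cmH2O.
τ = R × C = 8.526 × 0.05778 L/cmH2O = 0.4926 s.
Fraction remaining = e^(−Te/τ) = e^(−0.42/0.4926) = 0.4263.
Trapped volume = 560.5 × 0.4263 = 238.94 mL.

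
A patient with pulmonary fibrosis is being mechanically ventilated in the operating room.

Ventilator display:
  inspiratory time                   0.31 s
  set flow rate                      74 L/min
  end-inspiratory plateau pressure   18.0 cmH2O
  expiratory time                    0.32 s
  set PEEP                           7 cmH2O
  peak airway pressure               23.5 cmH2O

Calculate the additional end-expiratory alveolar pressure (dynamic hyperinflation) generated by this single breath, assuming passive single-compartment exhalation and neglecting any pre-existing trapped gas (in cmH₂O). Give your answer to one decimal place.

Flow: 74 L/min ÷ 60 = 1.2333 L/s.
Vt = flow × Ti = 1.2333 L/s × 0.31 s × 1000 mL/L = 382.32 mL.
R = (PIP − Pplat)/V̇ = (23.5 − 18.0) / 1.2333 = 5.5/1.2333 = 4.46 cmH2O·s/L.
C = Vt/(Pplat − PEEP) = 382.32 / (18.0 − 7) = 382.32/11.0 = 34.756 mL/cmH2O.
τ = R × C = 4.46 × 0.03476 L/cmH2O = 0.155 s.
Fraction remaining = e^(−Te/τ) = e^(−0.32/0.155) = 0.1269; trapped volume = 382.32 × 0.1269 = 48.516 mL.
Additional alveolar pressure from trapping ≈ V_trapped / C = 48.516 / 34.756 = 1.396 cmH2O.

1.4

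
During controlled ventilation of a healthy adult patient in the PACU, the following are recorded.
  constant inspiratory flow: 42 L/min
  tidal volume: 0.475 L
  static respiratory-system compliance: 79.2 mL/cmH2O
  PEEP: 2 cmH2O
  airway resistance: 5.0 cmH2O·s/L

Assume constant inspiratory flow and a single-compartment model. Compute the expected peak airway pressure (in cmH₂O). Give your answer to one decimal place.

Flow: 42 L/min ÷ 60 = 0.7 L/s.
Equation of motion (constant flow): PIP = Vt/C + R·V̇ + PEEP.
PIP = 475/79.2 + 5.0×0.7 + 2 = 5.997 + 3.5 + 2 = 11.497 cmH2O.

11.5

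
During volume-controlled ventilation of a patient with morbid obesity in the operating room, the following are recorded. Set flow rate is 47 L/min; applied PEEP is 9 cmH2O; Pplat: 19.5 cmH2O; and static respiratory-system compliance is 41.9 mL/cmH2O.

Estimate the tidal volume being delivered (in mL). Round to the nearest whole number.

Vt = Cstat × (Pplat − PEEP) = 41.9 × (19.5 − 9) = 41.9 × 10.5 = 439.95 mL.

440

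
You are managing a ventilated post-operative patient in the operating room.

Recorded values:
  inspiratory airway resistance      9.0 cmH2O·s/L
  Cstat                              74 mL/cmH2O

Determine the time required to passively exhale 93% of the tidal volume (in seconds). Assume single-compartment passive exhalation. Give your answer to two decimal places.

1.77

τ = R × C = 9.0 × 74 mL/cmH2O = 9.0 × 0.074 L/cmH2O = 0.666 s.
Exhaled fraction f = 1 − e^(−t/τ) → t = −τ·ln(1 − f) = −0.666·ln(0.07) = 1.771 s.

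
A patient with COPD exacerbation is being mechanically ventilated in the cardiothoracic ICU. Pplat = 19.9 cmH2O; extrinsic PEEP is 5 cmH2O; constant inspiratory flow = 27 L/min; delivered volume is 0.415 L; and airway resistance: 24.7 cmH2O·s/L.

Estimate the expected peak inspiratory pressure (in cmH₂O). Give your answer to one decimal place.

31.0

Flow: 27 L/min ÷ 60 = 0.45 L/s.
PIP = Pplat + Raw × flow = 19.9 + 24.7 × 0.45 = 19.9 + 11.115 = 31.015 cmH2O.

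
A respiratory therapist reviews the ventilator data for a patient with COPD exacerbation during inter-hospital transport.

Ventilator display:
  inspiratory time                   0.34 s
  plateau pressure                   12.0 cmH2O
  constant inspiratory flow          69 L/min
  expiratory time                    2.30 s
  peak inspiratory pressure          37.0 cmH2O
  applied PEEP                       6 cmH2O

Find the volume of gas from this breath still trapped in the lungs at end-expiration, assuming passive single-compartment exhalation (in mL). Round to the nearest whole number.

77

Flow: 69 L/min ÷ 60 = 1.15 L/s.
Vt = flow × Ti = 1.15 L/s × 0.34 s × 1000 mL/L = 391.0 mL.
R = (PIP − Pplat)/V̇ = (37.0 − 12.0) / 1.15 = 25.0/1.15 = 21.739 cmH2O·s/L.
C = Vt/(Pplat − PEEP) = 391.0 / (12.0 − 6) = 391.0/6.0 = 65.167 mL/cmH2O.
τ = R × C = 21.739 × 0.06517 L/cmH2O = 1.417 s.
Fraction remaining = e^(−Te/τ) = e^(−2.30/1.417) = 0.1973.
Trapped volume = 391.0 × 0.1973 = 77.144 mL.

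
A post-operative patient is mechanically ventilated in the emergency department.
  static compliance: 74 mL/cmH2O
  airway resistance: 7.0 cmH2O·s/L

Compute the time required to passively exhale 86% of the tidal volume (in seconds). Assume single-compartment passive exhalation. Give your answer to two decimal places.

1.02

τ = R × C = 7.0 × 74 mL/cmH2O = 7.0 × 0.074 L/cmH2O = 0.518 s.
Exhaled fraction f = 1 − e^(−t/τ) → t = −τ·ln(1 − f) = −0.518·ln(0.14) = 1.018 s.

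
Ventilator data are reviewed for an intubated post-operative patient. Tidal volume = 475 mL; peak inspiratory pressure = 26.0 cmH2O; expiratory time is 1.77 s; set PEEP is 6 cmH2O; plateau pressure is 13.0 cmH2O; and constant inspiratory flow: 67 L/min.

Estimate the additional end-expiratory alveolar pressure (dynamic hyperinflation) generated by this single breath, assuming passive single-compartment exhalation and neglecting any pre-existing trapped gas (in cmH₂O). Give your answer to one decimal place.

Flow: 67 L/min ÷ 60 = 1.1167 L/s.
R = (PIP − Pplat)/V̇ = (26.0 − 13.0) / 1.1167 = 13.0/1.1167 = 11.641 cmH2O·s/L.
C = Vt/(Pplat − PEEP) = 475.0 / (13.0 − 6) = 475.0/7.0 = 67.857 mL/cmH2O.
τ = R × C = 11.641 × 0.06786 L/cmH2O = 0.79 s.
Fraction remaining = e^(−Te/τ) = e^(−1.77/0.79) = 0.1064; trapped volume = 475.0 × 0.1064 = 50.54 mL.
Additional alveolar pressure from trapping ≈ V_trapped / C = 50.54 / 67.857 = 0.7448 cmH2O.

0.7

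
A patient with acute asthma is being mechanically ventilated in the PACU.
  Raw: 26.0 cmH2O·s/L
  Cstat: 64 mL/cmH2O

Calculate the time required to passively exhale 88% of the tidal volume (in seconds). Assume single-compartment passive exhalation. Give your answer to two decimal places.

τ = R × C = 26.0 × 64 mL/cmH2O = 26.0 × 0.064 L/cmH2O = 1.664 s.
Exhaled fraction f = 1 − e^(−t/τ) → t = −τ·ln(1 − f) = −1.664·ln(0.12) = 3.528 s.

3.53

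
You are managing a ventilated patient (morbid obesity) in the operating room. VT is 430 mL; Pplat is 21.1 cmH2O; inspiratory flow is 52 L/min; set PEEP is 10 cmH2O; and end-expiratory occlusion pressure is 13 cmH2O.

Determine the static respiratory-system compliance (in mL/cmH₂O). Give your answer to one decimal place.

53.1

End-expiratory occlusion gives total PEEP = 13 cmH2O (intrinsic PEEP = 13 − 10 = 3). Use total PEEP for the elastic gradient.
Cstat = Vt / (Pplat − PEEPtotal) = 430 / (21.1 − 13) = 430 / 8.1 = 53.086 mL/cmH2O.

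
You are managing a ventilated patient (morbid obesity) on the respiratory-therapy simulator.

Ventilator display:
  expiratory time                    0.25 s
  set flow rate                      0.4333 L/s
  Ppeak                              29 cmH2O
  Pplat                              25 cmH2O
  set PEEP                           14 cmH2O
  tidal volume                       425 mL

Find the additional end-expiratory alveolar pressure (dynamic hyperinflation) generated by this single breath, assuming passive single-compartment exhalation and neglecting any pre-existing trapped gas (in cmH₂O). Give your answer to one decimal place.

R = (PIP − Pplat)/V̇ = (29 − 25) / 0.4333 = 4.0/0.4333 = 9.231 cmH2O·s/L.
C = Vt/(Pplat − PEEP) = 425.0 / (25 − 14) = 425.0/11.0 = 38.636 mL/cmH2O.
τ = R × C = 9.231 × 0.03864 L/cmH2O = 0.3567 s.
Fraction remaining = e^(−Te/τ) = e^(−0.25/0.3567) = 0.4962; trapped volume = 425.0 × 0.4962 = 210.89 mL.
Additional alveolar pressure from trapping ≈ V_trapped / C = 210.89 / 38.636 = 5.458 cmH2O.

5.5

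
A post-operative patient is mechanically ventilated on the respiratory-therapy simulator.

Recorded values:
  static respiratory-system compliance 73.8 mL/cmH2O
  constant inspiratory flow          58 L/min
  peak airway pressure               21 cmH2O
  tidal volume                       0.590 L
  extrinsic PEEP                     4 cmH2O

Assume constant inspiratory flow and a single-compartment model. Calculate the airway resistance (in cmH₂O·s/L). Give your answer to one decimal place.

9.3

Flow: 58 L/min ÷ 60 = 0.9667 L/s.
Equation of motion (constant flow): PIP = Vt/C + R·V̇ + PEEP.
R·V̇ = PIP − Vt/C − PEEP = 21 − 590/73.8 − 4 = 21 − 7.995 − 4 = 9.005 cmH2O.
R = 9.005 / 0.9667 = 9.315 cmH2O·s/L.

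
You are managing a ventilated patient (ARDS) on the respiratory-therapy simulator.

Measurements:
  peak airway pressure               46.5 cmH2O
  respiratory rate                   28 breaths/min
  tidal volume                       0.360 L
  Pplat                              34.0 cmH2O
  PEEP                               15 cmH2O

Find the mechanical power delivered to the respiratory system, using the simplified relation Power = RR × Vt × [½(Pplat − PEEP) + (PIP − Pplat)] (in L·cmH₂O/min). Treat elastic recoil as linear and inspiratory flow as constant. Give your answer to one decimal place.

Per-breath work = Vt × [½(Pplat−PEEP) + (PIP−Pplat)] = 0.360 × [0.5×19.0 + 12.5] = 0.360 × 22.0 = 7.92 L·cmH2O.
Power = 28 × 7.92 = 221.76 L·cmH2O/min.

221.8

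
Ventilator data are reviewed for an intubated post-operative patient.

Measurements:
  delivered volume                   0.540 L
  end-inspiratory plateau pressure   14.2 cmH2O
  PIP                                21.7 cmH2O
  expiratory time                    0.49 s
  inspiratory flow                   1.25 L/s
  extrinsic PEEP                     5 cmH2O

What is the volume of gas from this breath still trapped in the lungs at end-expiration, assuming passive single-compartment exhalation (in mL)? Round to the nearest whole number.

134

R = (PIP − Pplat)/V̇ = (21.7 − 14.2) / 1.25 = 7.5/1.25 = 6.0 cmH2O·s/L.
C = Vt/(Pplat − PEEP) = 540.0 / (14.2 − 5) = 540.0/9.2 = 58.696 mL/cmH2O.
τ = R × C = 6.0 × 0.0587 L/cmH2O = 0.3522 s.
Fraction remaining = e^(−Te/τ) = e^(−0.49/0.3522) = 0.2488.
Trapped volume = 540.0 × 0.2488 = 134.35 mL.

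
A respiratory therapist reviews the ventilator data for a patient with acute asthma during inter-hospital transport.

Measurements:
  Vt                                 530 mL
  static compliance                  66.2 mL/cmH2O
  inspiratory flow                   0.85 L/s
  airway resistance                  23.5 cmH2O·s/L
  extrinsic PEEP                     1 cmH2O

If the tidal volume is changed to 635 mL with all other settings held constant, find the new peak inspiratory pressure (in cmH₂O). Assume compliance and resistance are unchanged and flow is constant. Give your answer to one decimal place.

PIP = Vt/C + R·V̇ + PEEP (constant-flow equation of motion).
Only the elastic term changes: ΔPIP = ΔVt / C = (635 − 530) / 66.2 = 1.586 cmH2O.
Original PIP = 530/66.2 + 23.5×0.85 + 1 = 28.981 cmH2O; new PIP = 28.981 + (1.586) = 30.567 cmH2O.

30.6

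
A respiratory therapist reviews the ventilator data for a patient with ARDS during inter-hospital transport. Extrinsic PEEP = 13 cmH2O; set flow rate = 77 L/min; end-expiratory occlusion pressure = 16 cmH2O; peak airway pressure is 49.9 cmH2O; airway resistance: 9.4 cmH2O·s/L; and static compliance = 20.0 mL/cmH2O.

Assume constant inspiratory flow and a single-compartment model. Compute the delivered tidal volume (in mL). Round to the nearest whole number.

Flow: 77 L/min ÷ 60 = 1.2833 L/s.
Total PEEP = 16 cmH2O (set 13 + intrinsic 3); this is the baseline alveolar pressure.
Equation of motion (constant flow): PIP = Vt/C + R·V̇ + PEEP.
Vt/C = PIP − R·V̇ − PEEP = 49.9 − 12.063 − 16 = 21.837 cmH2O.
Vt = C × 21.837 = 20.0 × 21.837 = 436.74 mL.

437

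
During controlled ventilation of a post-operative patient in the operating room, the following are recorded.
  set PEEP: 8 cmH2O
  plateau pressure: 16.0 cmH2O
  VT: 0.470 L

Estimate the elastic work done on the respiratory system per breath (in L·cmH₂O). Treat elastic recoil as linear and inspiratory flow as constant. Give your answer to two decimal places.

Elastic work ≈ ½ × (Pplat − PEEP) × Vt = 0.5 × (16.0 − 8) × 0.470 L = 0.5 × 8.0 × 0.470 = 1.88 L·cmH2O.

1.88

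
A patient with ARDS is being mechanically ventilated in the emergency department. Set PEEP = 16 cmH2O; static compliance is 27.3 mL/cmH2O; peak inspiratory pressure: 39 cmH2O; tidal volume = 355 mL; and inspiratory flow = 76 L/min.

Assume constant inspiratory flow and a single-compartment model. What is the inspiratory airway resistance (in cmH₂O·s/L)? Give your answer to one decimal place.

Flow: 76 L/min ÷ 60 = 1.2667 L/s.
Equation of motion (constant flow): PIP = Vt/C + R·V̇ + PEEP.
R·V̇ = PIP − Vt/C − PEEP = 39 − 355/27.3 − 16 = 39 − 13.004 − 16 = 9.996 cmH2O.
R = 9.996 / 1.2667 = 7.891 cmH2O·s/L.

7.9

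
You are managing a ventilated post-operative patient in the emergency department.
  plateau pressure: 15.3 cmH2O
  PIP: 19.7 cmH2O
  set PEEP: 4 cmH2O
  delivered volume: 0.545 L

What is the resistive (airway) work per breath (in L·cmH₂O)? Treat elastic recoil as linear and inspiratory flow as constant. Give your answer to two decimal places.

With constant inspiratory flow the resistive pressure is constant at PIP − Pplat = 19.7 − 15.3 = 4.4 cmH2O, so resistive work = 4.4 × 0.545 = 2.398 L·cmH2O.

2.40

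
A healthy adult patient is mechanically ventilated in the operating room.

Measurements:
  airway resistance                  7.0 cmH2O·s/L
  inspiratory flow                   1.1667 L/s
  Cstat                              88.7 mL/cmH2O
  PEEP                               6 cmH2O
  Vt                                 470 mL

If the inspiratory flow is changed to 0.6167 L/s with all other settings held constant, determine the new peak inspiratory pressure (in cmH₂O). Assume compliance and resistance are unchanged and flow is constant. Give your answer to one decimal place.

PIP = Vt/C + R·V̇ + PEEP (constant-flow equation of motion).
Only the resistive term changes: ΔPIP = R × ΔV̇ = 7.0 × (0.6167 − 1.1667) = 7.0 × -0.55 = -3.85 cmH2O.
Original PIP = 470/88.7 + 7.0×1.1667 + 6 = 19.466 cmH2O; new PIP = 19.466 + (-3.85) = 15.616 cmH2O.

15.6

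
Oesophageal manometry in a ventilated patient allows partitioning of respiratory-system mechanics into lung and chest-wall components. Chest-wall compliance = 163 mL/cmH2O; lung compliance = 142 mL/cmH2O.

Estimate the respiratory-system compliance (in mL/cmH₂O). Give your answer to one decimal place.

Lung and chest wall are elastances in series: 1/Crs = 1/CL + 1/Ccw.
1/Crs = 1/142 + 1/163 = 0.01318.
Crs = 75.873 mL/cmH2O.

75.9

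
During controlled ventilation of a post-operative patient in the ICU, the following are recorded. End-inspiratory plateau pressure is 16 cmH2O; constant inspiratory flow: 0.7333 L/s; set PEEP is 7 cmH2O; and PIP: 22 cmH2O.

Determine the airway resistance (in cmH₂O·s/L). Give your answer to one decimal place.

8.2

Raw = (PIP − Pplat) / flow = (22 − 16) / 0.7333 = 6.0 / 0.7333 = 8.182 cmH2O·s/L.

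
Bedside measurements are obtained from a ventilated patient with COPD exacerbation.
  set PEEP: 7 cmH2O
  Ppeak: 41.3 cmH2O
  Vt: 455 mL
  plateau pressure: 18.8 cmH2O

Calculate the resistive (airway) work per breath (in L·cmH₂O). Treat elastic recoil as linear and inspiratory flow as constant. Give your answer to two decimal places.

10.24

With constant inspiratory flow the resistive pressure is constant at PIP − Pplat = 41.3 − 18.8 = 22.5 cmH2O, so resistive work = 22.5 × 0.455 = 10.238 L·cmH2O.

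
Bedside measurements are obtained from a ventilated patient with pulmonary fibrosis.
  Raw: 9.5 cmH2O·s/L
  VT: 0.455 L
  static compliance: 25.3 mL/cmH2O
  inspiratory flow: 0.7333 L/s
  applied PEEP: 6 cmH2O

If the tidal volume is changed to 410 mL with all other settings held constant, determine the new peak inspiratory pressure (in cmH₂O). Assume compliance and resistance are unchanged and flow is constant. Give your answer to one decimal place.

PIP = Vt/C + R·V̇ + PEEP (constant-flow equation of motion).
Only the elastic term changes: ΔPIP = ΔVt / C = (410 − 455) / 25.3 = -1.779 cmH2O.
Original PIP = 455/25.3 + 9.5×0.7333 + 6 = 30.951 cmH2O; new PIP = 30.951 + (-1.779) = 29.172 cmH2O.

29.2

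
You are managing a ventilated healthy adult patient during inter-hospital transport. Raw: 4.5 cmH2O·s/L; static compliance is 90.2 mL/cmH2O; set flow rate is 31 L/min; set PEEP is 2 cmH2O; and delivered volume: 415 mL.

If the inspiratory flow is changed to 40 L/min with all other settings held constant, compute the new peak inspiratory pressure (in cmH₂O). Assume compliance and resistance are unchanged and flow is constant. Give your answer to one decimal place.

9.6

Flow: 31 L/min ÷ 60 = 0.5167 L/s.
New flow: 40 L/min ÷ 60 = 0.6667 L/s.
PIP = Vt/C + R·V̇ + PEEP (constant-flow equation of motion).
Only the resistive term changes: ΔPIP = R × ΔV̇ = 4.5 × (0.6667 − 0.5167) = 4.5 × 0.15 = 0.675 cmH2O.
Original PIP = 415/90.2 + 4.5×0.5167 + 2 = 8.926 cmH2O; new PIP = 8.926 + (0.675) = 9.601 cmH2O.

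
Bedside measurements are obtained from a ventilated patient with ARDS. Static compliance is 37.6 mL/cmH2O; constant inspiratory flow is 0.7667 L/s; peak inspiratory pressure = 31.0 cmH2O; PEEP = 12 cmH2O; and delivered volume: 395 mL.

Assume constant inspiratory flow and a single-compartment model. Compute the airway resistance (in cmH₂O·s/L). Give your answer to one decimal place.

11.1

Equation of motion (constant flow): PIP = Vt/C + R·V̇ + PEEP.
R·V̇ = PIP − Vt/C − PEEP = 31.0 − 395/37.6 − 12 = 31.0 − 10.505 − 12 = 8.495 cmH2O.
R = 8.495 / 0.7667 = 11.08 cmH2O·s/L.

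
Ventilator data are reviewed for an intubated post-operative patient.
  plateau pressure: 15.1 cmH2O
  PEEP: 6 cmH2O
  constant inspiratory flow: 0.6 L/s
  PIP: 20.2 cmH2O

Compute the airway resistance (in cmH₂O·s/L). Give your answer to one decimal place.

8.5

Raw = (PIP − Pplat) / flow = (20.2 − 15.1) / 0.6 = 5.1 / 0.6 = 8.5 cmH2O·s/L.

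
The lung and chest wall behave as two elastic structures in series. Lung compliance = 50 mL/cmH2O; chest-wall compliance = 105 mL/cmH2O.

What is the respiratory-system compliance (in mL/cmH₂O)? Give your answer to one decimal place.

Lung and chest wall are elastances in series: 1/Crs = 1/CL + 1/Ccw.
1/Crs = 1/50 + 1/105 = 0.02952.
Crs = 33.875 mL/cmH2O.

33.9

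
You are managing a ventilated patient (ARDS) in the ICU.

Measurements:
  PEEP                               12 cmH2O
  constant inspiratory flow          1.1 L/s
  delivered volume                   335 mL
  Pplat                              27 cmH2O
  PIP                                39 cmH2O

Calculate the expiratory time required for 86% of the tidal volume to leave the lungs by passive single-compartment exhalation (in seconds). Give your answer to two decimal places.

R = (PIP − Pplat)/V̇ = (39 − 27) / 1.1 = 12.0/1.1 = 10.909 cmH2O·s/L.
C = Vt/(Pplat − PEEP) = 335.0 / (27 − 12) = 335.0/15.0 = 22.333 mL/cmH2O.
τ = R × C = 10.909 × 0.02233 L/cmH2O = 0.2436 s.
t = −τ·ln(1 − 0.86) = −0.2436·ln(0.14) = 0.4789 s.

0.48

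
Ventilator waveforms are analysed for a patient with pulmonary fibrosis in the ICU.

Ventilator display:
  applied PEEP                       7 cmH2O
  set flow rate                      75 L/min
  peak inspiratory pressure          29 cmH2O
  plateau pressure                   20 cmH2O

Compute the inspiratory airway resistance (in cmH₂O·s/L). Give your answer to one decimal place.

7.2

Flow: 75 L/min ÷ 60 = 1.25 L/s.
Raw = (PIP − Pplat) / flow = (29 − 20) / 1.25 = 9.0 / 1.25 = 7.2 cmH2O·s/L.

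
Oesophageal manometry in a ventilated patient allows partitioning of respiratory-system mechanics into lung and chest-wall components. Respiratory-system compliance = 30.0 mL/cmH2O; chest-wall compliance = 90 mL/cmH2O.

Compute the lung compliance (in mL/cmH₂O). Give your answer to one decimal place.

45.0

1/CL = 1/Crs − 1/Ccw.
1/CL = 1/30.0 − 1/90 = 0.02222.
CL = 45.005 mL/cmH2O.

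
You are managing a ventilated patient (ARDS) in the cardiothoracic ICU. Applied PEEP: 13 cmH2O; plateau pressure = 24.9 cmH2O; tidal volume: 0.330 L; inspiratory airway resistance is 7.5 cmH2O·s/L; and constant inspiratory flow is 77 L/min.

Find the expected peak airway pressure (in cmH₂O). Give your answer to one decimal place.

34.5

Flow: 77 L/min ÷ 60 = 1.2833 L/s.
PIP = Pplat + Raw × flow = 24.9 + 7.5 × 1.2833 = 24.9 + 9.625 = 34.525 cmH2O.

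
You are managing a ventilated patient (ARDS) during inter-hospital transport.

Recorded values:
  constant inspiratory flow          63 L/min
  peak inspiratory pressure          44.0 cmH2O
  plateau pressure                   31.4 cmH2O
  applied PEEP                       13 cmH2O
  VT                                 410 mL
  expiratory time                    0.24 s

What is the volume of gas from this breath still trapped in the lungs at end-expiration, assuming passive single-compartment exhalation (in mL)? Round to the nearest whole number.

167

Flow: 63 L/min ÷ 60 = 1.05 L/s.
R = (PIP − Pplat)/V̇ = (44.0 − 31.4) / 1.05 = 12.6/1.05 = 12.0 cmH2O·s/L.
C = Vt/(Pplat − PEEP) = 410.0 / (31.4 − 13) = 410.0/18.4 = 22.283 mL/cmH2O.
τ = R × C = 12.0 × 0.02228 L/cmH2O = 0.2674 s.
Fraction remaining = e^(−Te/τ) = e^(−0.24/0.2674) = 0.4076.
Trapped volume = 410.0 × 0.4076 = 167.12 mL.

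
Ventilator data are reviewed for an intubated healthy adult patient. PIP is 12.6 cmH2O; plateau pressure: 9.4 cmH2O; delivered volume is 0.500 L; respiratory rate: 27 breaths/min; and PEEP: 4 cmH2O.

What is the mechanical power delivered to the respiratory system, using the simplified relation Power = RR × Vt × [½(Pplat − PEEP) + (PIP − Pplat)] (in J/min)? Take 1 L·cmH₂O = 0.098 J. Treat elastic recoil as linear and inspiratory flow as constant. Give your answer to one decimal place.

7.8

Per-breath work = Vt × [½(Pplat−PEEP) + (PIP−Pplat)] = 0.500 × [0.5×5.4 + 3.2] = 0.500 × 5.9 = 2.95 L·cmH2O.
Power = 27 × 2.95 = 79.65 L·cmH2O/min.
× 0.098 J/(L·cmH2O) → 7.806 J/min.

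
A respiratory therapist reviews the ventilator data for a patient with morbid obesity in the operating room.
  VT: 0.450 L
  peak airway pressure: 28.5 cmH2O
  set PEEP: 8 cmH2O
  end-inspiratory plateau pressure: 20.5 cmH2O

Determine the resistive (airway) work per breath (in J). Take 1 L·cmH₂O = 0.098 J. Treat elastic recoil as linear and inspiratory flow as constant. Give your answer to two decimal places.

With constant inspiratory flow the resistive pressure is constant at PIP − Pplat = 28.5 − 20.5 = 8.0 cmH2O, so resistive work = 8.0 × 0.450 = 3.6 L·cmH2O.
× 0.098 J/(L·cmH2O) → 0.3528 J.

0.35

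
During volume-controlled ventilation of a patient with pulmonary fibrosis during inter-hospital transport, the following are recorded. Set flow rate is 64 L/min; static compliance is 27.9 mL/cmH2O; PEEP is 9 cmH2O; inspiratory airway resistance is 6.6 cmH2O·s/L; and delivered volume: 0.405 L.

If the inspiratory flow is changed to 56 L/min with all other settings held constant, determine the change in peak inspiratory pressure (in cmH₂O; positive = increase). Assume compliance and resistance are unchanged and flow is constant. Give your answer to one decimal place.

Flow: 64 L/min ÷ 60 = 1.0667 L/s.
New flow: 56 L/min ÷ 60 = 0.9333 L/s.
PIP = Vt/C + R·V̇ + PEEP (constant-flow equation of motion).
Only the resistive term changes: ΔPIP = R × ΔV̇ = 6.6 × (0.9333 − 1.0667) = 6.6 × -0.1334 = -0.8804 cmH2O.

-0.9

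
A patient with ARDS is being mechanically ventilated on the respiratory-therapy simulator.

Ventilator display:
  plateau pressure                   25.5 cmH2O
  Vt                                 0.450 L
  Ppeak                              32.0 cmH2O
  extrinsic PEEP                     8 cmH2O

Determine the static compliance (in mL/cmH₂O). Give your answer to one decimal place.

25.7

Cstat = Vt / (Pplat − PEEP) = 450 / (25.5 − 8) = 450 / 17.5 = 25.714 mL/cmH2O.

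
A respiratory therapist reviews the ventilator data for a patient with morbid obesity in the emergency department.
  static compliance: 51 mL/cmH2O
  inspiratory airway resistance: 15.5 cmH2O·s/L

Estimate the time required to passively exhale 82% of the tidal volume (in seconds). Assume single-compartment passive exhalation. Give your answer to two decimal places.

τ = R × C = 15.5 × 51 mL/cmH2O = 15.5 × 0.051 L/cmH2O = 0.7905 s.
Exhaled fraction f = 1 − e^(−t/τ) → t = −τ·ln(1 − f) = −0.7905·ln(0.18) = 1.356 s.

1.36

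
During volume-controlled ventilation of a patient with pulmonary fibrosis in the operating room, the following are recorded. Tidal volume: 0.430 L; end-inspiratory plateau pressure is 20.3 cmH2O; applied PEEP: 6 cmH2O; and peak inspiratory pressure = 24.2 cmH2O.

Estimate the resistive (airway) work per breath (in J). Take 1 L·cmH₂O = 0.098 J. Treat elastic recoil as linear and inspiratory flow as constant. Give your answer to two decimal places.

With constant inspiratory flow the resistive pressure is constant at PIP − Pplat = 24.2 − 20.3 = 3.9 cmH2O, so resistive work = 3.9 × 0.430 = 1.677 L·cmH2O.
× 0.098 J/(L·cmH2O) → 0.1643 J.

0.16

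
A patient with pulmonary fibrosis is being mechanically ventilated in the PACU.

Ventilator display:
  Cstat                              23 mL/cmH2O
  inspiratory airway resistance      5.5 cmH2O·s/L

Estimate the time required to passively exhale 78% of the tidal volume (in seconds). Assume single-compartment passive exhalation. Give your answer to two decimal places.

0.19

τ = R × C = 5.5 × 23 mL/cmH2O = 5.5 × 0.023 L/cmH2O = 0.1265 s.
Exhaled fraction f = 1 − e^(−t/τ) → t = −τ·ln(1 − f) = −0.1265·ln(0.22) = 0.1915 s.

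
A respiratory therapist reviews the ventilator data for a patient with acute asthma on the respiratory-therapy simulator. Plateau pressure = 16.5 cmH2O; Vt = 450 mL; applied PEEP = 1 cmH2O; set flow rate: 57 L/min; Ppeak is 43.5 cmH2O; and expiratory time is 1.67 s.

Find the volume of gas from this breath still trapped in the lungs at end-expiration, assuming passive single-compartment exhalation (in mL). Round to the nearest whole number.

59

Flow: 57 L/min ÷ 60 = 0.95 L/s.
R = (PIP − Pplat)/V̇ = (43.5 − 16.5) / 0.95 = 27.0/0.95 = 28.421 cmH2O·s/L.
C = Vt/(Pplat − PEEP) = 450.0 / (16.5 − 1) = 450.0/15.5 = 29.032 mL/cmH2O.
τ = R × C = 28.421 × 0.02903 L/cmH2O = 0.8251 s.
Fraction remaining = e^(−Te/τ) = e^(−1.67/0.8251) = 0.1321.
Trapped volume = 450.0 × 0.1321 = 59.445 mL.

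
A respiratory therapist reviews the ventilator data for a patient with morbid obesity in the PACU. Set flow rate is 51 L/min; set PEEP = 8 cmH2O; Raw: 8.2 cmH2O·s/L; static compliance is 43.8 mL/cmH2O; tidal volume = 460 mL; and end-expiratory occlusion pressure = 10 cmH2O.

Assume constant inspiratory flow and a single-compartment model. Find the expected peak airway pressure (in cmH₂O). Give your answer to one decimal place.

Flow: 51 L/min ÷ 60 = 0.85 L/s.
Total PEEP = 10 cmH2O (set 8 + intrinsic 2); this is the baseline alveolar pressure.
Equation of motion (constant flow): PIP = Vt/C + R·V̇ + PEEP.
PIP = 460/43.8 + 8.2×0.85 + 10 = 10.502 + 6.97 + 10 = 27.472 cmH2O.

27.5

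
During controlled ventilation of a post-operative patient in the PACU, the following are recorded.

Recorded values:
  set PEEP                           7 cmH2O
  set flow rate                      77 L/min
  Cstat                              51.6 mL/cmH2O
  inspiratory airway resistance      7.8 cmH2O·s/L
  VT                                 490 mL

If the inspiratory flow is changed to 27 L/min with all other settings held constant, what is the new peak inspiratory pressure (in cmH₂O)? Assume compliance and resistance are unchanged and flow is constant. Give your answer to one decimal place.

20.0

Flow: 77 L/min ÷ 60 = 1.2833 L/s.
New flow: 27 L/min ÷ 60 = 0.45 L/s.
PIP = Vt/C + R·V̇ + PEEP (constant-flow equation of motion).
Only the resistive term changes: ΔPIP = R × ΔV̇ = 7.8 × (0.45 − 1.2833) = 7.8 × -0.8333 = -6.5 cmH2O.
Original PIP = 490/51.6 + 7.8×1.2833 + 7 = 26.506 cmH2O; new PIP = 26.506 + (-6.5) = 20.006 cmH2O.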